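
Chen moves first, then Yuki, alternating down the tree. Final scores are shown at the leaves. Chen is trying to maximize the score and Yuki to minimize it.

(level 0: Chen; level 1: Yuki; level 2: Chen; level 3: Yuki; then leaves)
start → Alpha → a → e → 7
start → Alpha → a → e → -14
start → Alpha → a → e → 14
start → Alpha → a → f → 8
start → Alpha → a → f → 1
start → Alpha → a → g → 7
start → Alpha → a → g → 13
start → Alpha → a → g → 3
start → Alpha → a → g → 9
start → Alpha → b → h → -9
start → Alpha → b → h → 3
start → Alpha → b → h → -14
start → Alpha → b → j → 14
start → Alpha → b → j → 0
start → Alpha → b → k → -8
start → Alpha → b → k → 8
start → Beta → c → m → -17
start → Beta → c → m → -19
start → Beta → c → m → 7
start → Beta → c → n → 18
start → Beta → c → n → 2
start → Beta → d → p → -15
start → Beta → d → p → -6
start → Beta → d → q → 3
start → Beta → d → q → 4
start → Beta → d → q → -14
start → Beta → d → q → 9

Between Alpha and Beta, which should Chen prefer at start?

e (Yuki): min(7, -14, 14) = -14
f (Yuki): min(8, 1) = 1
g (Yuki): min(7, 13, 3, 9) = 3
a (Chen): max(-14, 1, 3) = 3
h (Yuki): min(-9, 3, -14) = -14
j (Yuki): min(14, 0) = 0
k (Yuki): min(-8, 8) = -8
b (Chen): max(-14, 0, -8) = 0
Alpha (Yuki): min(3, 0) = 0
m (Yuki): min(-17, -19, 7) = -19
n (Yuki): min(18, 2) = 2
c (Chen): max(-19, 2) = 2
p (Yuki): min(-15, -6) = -15
q (Yuki): min(3, 4, -14, 9) = -14
d (Chen): max(-15, -14) = -14
Beta (Yuki): min(2, -14) = -14
Chen prefers the higher value; Alpha=0, Beta=-14. Alpha is better since 0 > -14.

Alpha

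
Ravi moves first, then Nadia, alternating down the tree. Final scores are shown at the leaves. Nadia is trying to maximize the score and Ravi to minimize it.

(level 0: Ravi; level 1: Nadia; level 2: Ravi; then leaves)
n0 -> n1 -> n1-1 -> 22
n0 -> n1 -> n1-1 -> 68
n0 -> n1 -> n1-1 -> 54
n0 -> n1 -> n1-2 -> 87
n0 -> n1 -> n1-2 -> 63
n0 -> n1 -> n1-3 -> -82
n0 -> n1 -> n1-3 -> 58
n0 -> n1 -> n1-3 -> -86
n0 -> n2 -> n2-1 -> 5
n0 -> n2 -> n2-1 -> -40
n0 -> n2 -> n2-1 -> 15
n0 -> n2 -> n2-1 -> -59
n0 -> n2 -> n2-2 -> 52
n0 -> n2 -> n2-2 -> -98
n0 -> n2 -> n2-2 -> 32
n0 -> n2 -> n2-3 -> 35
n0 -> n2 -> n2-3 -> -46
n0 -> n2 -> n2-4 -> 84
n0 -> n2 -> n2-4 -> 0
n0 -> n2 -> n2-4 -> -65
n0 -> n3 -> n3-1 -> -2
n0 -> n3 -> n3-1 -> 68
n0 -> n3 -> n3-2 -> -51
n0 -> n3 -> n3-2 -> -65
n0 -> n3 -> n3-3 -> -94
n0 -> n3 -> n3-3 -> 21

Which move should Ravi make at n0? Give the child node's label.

n1-1 (Ravi): min(22, 68, 54) = 22
n1-2 (Ravi): min(87, 63) = 63
n1-3 (Ravi): min(-82, 58, -86) = -86
n1 (Nadia): max(22, 63, -86) = 63
n2-1 (Ravi): min(5, -40, 15, -59) = -59
n2-2 (Ravi): min(52, -98, 32) = -98
n2-3 (Ravi): min(35, -46) = -46
n2-4 (Ravi): min(84, 0, -65) = -65
n2 (Nadia): max(-59, -98, -46, -65) = -46
n3-1 (Ravi): min(-2, 68) = -2
n3-2 (Ravi): min(-51, -65) = -65
n3-3 (Ravi): min(-94, 21) = -94
n3 (Nadia): max(-2, -65, -94) = -2
n0 (Ravi): min(63, -46, -2) = -46
Ravi at n0 wants the lowest of {n1=63, n2=-46, n3=-2}, so chooses n2.

n2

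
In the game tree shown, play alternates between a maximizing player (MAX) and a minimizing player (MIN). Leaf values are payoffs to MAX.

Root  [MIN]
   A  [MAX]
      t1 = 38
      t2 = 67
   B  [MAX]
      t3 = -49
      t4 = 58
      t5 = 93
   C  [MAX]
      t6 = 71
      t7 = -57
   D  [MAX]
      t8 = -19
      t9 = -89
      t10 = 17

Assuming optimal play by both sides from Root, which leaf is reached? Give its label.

t10

A (MAX): max(38, 67) = 67
B (MAX): max(-49, 58, 93) = 93
C (MAX): max(71, -57) = 71
D (MAX): max(-19, -89, 17) = 17
Root (MIN): min(67, 93, 71, 17) = 17
At Root, MIN picks D (lowest: 17).
At D, MAX picks t10 (highest: 17).
Terminal value 17.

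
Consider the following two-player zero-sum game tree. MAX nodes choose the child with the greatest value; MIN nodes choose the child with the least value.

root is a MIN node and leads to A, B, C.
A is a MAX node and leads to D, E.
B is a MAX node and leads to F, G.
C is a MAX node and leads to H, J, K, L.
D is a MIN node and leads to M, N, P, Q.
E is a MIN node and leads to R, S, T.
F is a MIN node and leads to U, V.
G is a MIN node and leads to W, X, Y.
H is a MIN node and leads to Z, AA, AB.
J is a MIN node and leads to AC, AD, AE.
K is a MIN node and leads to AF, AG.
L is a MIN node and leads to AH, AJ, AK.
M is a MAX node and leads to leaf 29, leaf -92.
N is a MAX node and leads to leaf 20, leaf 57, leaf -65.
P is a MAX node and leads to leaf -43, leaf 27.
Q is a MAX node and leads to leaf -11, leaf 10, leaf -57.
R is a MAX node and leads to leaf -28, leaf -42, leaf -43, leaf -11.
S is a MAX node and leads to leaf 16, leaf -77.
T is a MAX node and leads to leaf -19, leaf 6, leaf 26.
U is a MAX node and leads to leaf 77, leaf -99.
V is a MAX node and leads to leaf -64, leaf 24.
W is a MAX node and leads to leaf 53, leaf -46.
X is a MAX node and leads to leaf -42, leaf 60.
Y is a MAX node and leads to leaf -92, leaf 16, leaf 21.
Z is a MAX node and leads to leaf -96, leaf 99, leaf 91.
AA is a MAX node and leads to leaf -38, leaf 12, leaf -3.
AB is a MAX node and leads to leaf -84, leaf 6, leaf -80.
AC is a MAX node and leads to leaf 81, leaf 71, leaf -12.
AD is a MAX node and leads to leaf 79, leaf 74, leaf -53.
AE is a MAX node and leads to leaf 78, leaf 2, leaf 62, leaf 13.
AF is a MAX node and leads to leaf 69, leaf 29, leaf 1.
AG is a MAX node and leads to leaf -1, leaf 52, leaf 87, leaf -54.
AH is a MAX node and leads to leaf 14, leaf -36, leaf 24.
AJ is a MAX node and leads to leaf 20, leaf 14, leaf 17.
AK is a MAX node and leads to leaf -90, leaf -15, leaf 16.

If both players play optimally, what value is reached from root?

10

M (MAX): max(29, -92) = 29
N (MAX): max(20, 57, -65) = 57
P (MAX): max(-43, 27) = 27
Q (MAX): max(-11, 10, -57) = 10
D (MIN): min(29, 57, 27, 10) = 10
R (MAX): max(-28, -42, -43, -11) = -11
S (MAX): max(16, -77) = 16
T (MAX): max(-19, 6, 26) = 26
E (MIN): min(-11, 16, 26) = -11
A (MAX): max(10, -11) = 10
U (MAX): max(77, -99) = 77
V (MAX): max(-64, 24) = 24
F (MIN): min(77, 24) = 24
W (MAX): max(53, -46) = 53
X (MAX): max(-42, 60) = 60
Y (MAX): max(-92, 16, 21) = 21
G (MIN): min(53, 60, 21) = 21
B (MAX): max(24, 21) = 24
Z (MAX): max(-96, 99, 91) = 99
AA (MAX): max(-38, 12, -3) = 12
AB (MAX): max(-84, 6, -80) = 6
H (MIN): min(99, 12, 6) = 6
AC (MAX): max(81, 71, -12) = 81
AD (MAX): max(79, 74, -53) = 79
AE (MAX): max(78, 2, 62, 13) = 78
J (MIN): min(81, 79, 78) = 78
AF (MAX): max(69, 29, 1) = 69
AG (MAX): max(-1, 52, 87, -54) = 87
K (MIN): min(69, 87) = 69
AH (MAX): max(14, -36, 24) = 24
AJ (MAX): max(20, 14, 17) = 20
AK (MAX): max(-90, -15, 16) = 16
L (MIN): min(24, 20, 16) = 16
C (MAX): max(6, 78, 69, 16) = 78
root (MIN): min(10, 24, 78) = 10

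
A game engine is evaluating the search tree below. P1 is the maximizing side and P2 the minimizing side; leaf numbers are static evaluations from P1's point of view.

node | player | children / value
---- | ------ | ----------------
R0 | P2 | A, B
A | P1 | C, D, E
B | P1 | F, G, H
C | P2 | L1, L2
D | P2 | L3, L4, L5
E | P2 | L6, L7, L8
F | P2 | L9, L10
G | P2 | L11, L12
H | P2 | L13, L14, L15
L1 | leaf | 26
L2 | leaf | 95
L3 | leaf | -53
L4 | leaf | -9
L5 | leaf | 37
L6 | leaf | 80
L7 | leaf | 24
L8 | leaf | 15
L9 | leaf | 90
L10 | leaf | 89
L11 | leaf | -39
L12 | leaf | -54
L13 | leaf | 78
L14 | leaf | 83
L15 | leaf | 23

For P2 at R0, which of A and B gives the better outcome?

A

C (P2): min(26, 95) = 26
D (P2): min(-53, -9, 37) = -53
E (P2): min(80, 24, 15) = 15
A (P1): max(26, -53, 15) = 26
F (P2): min(90, 89) = 89
G (P2): min(-39, -54) = -54
H (P2): min(78, 83, 23) = 23
B (P1): max(89, -54, 23) = 89
P2 prefers the lower value; A=26, B=89. A is better since 26 < 89.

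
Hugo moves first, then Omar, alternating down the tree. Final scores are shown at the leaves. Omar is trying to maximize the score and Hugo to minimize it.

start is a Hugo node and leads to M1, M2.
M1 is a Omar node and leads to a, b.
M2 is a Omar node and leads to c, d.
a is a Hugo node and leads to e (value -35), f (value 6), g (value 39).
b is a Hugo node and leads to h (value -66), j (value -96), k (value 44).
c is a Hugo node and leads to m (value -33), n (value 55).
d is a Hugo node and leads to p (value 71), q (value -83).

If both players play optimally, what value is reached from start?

-35

a (Hugo): min(-35, 6, 39) = -35
b (Hugo): min(-66, -96, 44) = -96
M1 (Omar): max(-35, -96) = -35
c (Hugo): min(-33, 55) = -33
d (Hugo): min(71, -83) = -83
M2 (Omar): max(-33, -83) = -33
start (Hugo): min(-35, -33) = -35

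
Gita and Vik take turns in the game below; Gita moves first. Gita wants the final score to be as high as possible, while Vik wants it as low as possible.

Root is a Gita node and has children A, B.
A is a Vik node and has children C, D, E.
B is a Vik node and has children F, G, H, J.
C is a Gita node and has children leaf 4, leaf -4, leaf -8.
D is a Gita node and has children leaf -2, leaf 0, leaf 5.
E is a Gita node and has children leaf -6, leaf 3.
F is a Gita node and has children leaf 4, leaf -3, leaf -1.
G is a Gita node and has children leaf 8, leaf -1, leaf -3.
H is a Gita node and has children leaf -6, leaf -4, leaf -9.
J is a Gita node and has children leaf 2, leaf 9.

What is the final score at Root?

3

C (Gita): max(4, -4, -8) = 4
D (Gita): max(-2, 0, 5) = 5
E (Gita): max(-6, 3) = 3
A (Vik): min(4, 5, 3) = 3
F (Gita): max(4, -3, -1) = 4
G (Gita): max(8, -1, -3) = 8
H (Gita): max(-6, -4, -9) = -4
J (Gita): max(2, 9) = 9
B (Vik): min(4, 8, -4, 9) = -4
Root (Gita): max(3, -4) = 3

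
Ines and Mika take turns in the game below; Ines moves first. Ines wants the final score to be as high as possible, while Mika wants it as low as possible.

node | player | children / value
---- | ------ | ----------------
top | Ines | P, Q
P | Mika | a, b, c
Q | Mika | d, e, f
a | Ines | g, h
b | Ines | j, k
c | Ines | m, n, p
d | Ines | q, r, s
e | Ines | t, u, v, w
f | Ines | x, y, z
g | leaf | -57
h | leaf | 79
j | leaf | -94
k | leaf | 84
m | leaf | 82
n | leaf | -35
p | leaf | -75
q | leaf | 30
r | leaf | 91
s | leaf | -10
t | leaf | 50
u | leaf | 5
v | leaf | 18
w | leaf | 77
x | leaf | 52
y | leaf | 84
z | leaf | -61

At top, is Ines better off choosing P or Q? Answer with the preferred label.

P

a (Ines): max(-57, 79) = 79
b (Ines): max(-94, 84) = 84
c (Ines): max(82, -35, -75) = 82
P (Mika): min(79, 84, 82) = 79
d (Ines): max(30, 91, -10) = 91
e (Ines): max(50, 5, 18, 77) = 77
f (Ines): max(52, 84, -61) = 84
Q (Mika): min(91, 77, 84) = 77
Ines prefers the higher value; P=79, Q=77. P is better since 79 > 77.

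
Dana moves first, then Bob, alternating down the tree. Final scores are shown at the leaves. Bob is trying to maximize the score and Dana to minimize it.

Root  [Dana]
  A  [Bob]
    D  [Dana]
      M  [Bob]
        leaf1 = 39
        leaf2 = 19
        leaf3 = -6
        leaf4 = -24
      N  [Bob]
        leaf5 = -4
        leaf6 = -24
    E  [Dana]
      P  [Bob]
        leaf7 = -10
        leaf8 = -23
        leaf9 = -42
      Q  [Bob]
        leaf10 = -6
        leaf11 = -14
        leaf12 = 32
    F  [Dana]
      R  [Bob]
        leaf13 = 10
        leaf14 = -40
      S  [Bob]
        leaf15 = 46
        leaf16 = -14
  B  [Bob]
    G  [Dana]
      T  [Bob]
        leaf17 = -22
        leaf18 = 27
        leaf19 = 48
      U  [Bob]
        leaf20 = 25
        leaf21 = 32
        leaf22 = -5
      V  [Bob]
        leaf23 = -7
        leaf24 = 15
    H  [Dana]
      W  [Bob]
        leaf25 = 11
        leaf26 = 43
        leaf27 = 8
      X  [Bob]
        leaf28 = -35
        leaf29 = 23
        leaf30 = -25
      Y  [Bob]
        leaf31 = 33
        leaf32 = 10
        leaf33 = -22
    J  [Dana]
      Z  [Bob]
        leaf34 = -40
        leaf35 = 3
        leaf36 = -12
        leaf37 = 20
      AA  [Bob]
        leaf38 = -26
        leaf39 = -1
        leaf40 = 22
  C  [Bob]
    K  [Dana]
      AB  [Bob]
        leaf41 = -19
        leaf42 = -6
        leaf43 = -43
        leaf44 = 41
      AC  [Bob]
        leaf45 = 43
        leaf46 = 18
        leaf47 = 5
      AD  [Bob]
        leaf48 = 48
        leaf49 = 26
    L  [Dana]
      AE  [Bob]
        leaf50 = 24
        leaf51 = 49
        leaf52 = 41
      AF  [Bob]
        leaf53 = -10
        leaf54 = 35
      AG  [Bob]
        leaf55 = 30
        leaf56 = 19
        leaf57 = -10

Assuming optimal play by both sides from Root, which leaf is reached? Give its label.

M (Bob): max(39, 19, -6, -24) = 39
N (Bob): max(-4, -24) = -4
D (Dana): min(39, -4) = -4
P (Bob): max(-10, -23, -42) = -10
Q (Bob): max(-6, -14, 32) = 32
E (Dana): min(-10, 32) = -10
R (Bob): max(10, -40) = 10
S (Bob): max(46, -14) = 46
F (Dana): min(10, 46) = 10
A (Bob): max(-4, -10, 10) = 10
T (Bob): max(-22, 27, 48) = 48
U (Bob): max(25, 32, -5) = 32
V (Bob): max(-7, 15) = 15
G (Dana): min(48, 32, 15) = 15
W (Bob): max(11, 43, 8) = 43
X (Bob): max(-35, 23, -25) = 23
Y (Bob): max(33, 10, -22) = 33
H (Dana): min(43, 23, 33) = 23
Z (Bob): max(-40, 3, -12, 20) = 20
AA (Bob): max(-26, -1, 22) = 22
J (Dana): min(20, 22) = 20
B (Bob): max(15, 23, 20) = 23
AB (Bob): max(-19, -6, -43, 41) = 41
AC (Bob): max(43, 18, 5) = 43
AD (Bob): max(48, 26) = 48
K (Dana): min(41, 43, 48) = 41
AE (Bob): max(24, 49, 41) = 49
AF (Bob): max(-10, 35) = 35
AG (Bob): max(30, 19, -10) = 30
L (Dana): min(49, 35, 30) = 30
C (Bob): max(41, 30) = 41
Root (Dana): min(10, 23, 41) = 10
At Root, Dana picks A (lowest: 10).
At A, Bob picks F (highest: 10).
At F, Dana picks R (lowest: 10).
At R, Bob picks leaf13 (highest: 10).
Terminal value 10.

leaf13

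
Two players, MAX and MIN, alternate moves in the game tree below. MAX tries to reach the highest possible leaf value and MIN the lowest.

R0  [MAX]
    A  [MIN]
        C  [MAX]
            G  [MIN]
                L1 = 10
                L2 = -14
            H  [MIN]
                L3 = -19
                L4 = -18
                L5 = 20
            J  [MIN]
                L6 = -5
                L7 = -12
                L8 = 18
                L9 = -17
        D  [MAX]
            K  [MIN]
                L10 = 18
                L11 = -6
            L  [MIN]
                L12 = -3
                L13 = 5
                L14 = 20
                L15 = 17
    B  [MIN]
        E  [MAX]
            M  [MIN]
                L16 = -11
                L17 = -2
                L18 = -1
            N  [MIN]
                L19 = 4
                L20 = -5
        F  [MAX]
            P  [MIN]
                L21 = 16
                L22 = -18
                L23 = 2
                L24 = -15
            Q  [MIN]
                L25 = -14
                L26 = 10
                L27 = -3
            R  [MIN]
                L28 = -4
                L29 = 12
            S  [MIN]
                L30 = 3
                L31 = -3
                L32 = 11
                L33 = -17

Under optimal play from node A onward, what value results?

-14

G (MIN): min(10, -14) = -14
H (MIN): min(-19, -18, 20) = -19
J (MIN): min(-5, -12, 18, -17) = -17
C (MAX): max(-14, -19, -17) = -14
K (MIN): min(18, -6) = -6
L (MIN): min(-3, 5, 20, 17) = -3
D (MAX): max(-6, -3) = -3
A (MIN): min(-14, -3) = -14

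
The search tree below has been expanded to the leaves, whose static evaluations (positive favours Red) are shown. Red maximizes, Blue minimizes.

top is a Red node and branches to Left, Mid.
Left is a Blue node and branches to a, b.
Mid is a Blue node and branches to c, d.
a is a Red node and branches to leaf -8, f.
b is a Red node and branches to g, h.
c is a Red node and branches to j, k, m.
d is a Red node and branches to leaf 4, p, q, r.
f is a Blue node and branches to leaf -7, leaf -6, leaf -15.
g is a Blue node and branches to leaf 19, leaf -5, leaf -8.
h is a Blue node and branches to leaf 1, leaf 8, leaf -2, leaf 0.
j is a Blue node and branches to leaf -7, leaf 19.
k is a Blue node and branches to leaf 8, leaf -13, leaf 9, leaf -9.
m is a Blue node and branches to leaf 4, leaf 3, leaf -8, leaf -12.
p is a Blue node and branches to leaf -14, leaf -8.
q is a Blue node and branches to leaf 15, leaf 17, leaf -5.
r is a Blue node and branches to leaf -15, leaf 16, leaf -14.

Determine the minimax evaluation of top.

f (Blue): min(-7, -6, -15) = -15
a (Red): max(-8, -15) = -8
g (Blue): min(19, -5, -8) = -8
h (Blue): min(1, 8, -2, 0) = -2
b (Red): max(-8, -2) = -2
Left (Blue): min(-8, -2) = -8
j (Blue): min(-7, 19) = -7
k (Blue): min(8, -13, 9, -9) = -13
m (Blue): min(4, 3, -8, -12) = -12
c (Red): max(-7, -13, -12) = -7
p (Blue): min(-14, -8) = -14
q (Blue): min(15, 17, -5) = -5
r (Blue): min(-15, 16, -14) = -15
d (Red): max(4, -14, -5, -15) = 4
Mid (Blue): min(-7, 4) = -7
top (Red): max(-8, -7) = -7

-7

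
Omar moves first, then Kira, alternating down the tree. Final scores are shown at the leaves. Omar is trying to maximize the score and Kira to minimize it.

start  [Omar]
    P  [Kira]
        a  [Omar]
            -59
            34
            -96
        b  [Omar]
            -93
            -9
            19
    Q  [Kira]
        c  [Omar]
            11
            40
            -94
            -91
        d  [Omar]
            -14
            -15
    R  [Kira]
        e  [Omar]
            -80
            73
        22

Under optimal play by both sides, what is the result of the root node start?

a (Omar): max(-59, 34, -96) = 34
b (Omar): max(-93, -9, 19) = 19
P (Kira): min(34, 19) = 19
c (Omar): max(11, 40, -94, -91) = 40
d (Omar): max(-14, -15) = -14
Q (Kira): min(40, -14) = -14
e (Omar): max(-80, 73) = 73
R (Kira): min(73, 22) = 22
start (Omar): max(19, -14, 22) = 22

22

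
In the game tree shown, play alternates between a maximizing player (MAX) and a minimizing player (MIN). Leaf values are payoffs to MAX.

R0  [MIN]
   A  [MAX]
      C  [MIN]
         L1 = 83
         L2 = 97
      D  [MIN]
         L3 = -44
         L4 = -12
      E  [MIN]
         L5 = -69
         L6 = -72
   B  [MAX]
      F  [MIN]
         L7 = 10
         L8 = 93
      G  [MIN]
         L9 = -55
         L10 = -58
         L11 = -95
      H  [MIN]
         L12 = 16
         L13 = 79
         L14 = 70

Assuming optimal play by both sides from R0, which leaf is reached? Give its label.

L12

C (MIN): min(83, 97) = 83
D (MIN): min(-44, -12) = -44
E (MIN): min(-69, -72) = -72
A (MAX): max(83, -44, -72) = 83
F (MIN): min(10, 93) = 10
G (MIN): min(-55, -58, -95) = -95
H (MIN): min(16, 79, 70) = 16
B (MAX): max(10, -95, 16) = 16
R0 (MIN): min(83, 16) = 16
At R0, MIN picks B (lowest: 16).
At B, MAX picks H (highest: 16).
At H, MIN picks L12 (lowest: 16).
Terminal value 16.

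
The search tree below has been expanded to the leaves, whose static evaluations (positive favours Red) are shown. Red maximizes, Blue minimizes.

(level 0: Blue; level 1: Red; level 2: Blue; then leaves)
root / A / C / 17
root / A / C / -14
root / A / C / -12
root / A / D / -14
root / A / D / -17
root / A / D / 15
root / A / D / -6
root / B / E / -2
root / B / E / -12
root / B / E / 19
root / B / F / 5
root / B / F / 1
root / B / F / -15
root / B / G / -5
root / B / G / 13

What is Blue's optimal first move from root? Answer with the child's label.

A

C (Blue): min(17, -14, -12) = -14
D (Blue): min(-14, -17, 15, -6) = -17
A (Red): max(-14, -17) = -14
E (Blue): min(-2, -12, 19) = -12
F (Blue): min(5, 1, -15) = -15
G (Blue): min(-5, 13) = -5
B (Red): max(-12, -15, -5) = -5
root (Blue): min(-14, -5) = -14
Blue at root wants the lowest of {A=-14, B=-5}, so chooses A.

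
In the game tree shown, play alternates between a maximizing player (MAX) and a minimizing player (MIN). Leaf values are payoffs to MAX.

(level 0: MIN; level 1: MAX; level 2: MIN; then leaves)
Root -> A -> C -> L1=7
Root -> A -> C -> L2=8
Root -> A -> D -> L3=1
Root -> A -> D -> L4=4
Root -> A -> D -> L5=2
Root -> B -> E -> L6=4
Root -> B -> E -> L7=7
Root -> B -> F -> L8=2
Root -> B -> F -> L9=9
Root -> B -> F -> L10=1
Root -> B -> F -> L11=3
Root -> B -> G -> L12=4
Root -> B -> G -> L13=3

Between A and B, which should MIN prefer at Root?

C (MIN): min(7, 8) = 7
D (MIN): min(1, 4, 2) = 1
A (MAX): max(7, 1) = 7
E (MIN): min(4, 7) = 4
F (MIN): min(2, 9, 1, 3) = 1
G (MIN): min(4, 3) = 3
B (MAX): max(4, 1, 3) = 4
MIN prefers the lower value; A=7, B=4. B is better since 4 < 7.

B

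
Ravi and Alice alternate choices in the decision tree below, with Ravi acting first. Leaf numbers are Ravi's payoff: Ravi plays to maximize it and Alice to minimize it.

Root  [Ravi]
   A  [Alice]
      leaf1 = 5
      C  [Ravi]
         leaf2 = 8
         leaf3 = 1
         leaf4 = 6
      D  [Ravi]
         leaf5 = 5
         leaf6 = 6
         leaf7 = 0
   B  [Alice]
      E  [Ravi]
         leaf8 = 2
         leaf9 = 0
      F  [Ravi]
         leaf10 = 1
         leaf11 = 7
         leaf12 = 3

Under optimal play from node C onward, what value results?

C (Ravi): max(8, 1, 6) = 8

8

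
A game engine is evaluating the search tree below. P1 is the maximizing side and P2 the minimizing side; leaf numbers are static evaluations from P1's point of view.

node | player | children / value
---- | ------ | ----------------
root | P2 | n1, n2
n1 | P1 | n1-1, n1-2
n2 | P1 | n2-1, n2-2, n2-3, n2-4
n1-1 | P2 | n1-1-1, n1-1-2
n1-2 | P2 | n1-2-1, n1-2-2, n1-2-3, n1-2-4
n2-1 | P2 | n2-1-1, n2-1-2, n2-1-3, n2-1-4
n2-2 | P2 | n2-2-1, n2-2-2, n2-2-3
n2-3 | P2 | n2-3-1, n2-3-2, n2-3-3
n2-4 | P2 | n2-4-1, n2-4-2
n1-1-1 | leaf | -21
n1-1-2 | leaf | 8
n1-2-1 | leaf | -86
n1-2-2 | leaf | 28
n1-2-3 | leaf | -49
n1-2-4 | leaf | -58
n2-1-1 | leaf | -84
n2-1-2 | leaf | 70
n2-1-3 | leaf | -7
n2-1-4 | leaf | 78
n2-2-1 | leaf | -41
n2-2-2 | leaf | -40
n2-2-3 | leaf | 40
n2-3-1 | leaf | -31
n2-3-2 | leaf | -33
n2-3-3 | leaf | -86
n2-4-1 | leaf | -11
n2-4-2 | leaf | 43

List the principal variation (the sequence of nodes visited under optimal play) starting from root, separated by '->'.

root -> n1 -> n1-1 -> n1-1-1

n1-1 (P2): min(-21, 8) = -21
n1-2 (P2): min(-86, 28, -49, -58) = -86
n1 (P1): max(-21, -86) = -21
n2-1 (P2): min(-84, 70, -7, 78) = -84
n2-2 (P2): min(-41, -40, 40) = -41
n2-3 (P2): min(-31, -33, -86) = -86
n2-4 (P2): min(-11, 43) = -11
n2 (P1): max(-84, -41, -86, -11) = -11
root (P2): min(-21, -11) = -21
At root, P2 picks n1 (lowest: -21).
At n1, P1 picks n1-1 (highest: -21).
At n1-1, P2 picks n1-1-1 (lowest: -21).
Terminal value -21.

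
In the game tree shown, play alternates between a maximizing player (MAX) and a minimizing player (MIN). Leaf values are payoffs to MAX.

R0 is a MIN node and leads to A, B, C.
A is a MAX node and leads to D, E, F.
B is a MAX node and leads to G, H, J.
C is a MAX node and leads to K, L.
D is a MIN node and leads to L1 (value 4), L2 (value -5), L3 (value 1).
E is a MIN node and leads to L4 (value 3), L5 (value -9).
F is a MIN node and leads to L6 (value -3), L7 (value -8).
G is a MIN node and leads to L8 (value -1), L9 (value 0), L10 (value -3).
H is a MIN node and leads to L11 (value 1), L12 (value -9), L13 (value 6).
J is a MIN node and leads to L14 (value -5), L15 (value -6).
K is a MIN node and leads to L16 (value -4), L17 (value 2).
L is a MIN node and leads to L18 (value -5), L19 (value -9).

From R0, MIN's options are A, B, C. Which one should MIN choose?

D (MIN): min(4, -5, 1) = -5
E (MIN): min(3, -9) = -9
F (MIN): min(-3, -8) = -8
A (MAX): max(-5, -9, -8) = -5
G (MIN): min(-1, 0, -3) = -3
H (MIN): min(1, -9, 6) = -9
J (MIN): min(-5, -6) = -6
B (MAX): max(-3, -9, -6) = -3
K (MIN): min(-4, 2) = -4
L (MIN): min(-5, -9) = -9
C (MAX): max(-4, -9) = -4
R0 (MIN): min(-5, -3, -4) = -5
MIN at R0 wants the lowest of {A=-5, B=-3, C=-4}, so chooses A.

A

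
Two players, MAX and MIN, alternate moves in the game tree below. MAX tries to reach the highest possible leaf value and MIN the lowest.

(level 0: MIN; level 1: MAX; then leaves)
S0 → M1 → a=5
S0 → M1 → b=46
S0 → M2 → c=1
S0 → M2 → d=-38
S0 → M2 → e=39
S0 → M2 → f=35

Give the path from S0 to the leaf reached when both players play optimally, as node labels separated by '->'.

M1 (MAX): max(5, 46) = 46
M2 (MAX): max(1, -38, 39, 35) = 39
S0 (MIN): min(46, 39) = 39
At S0, MIN picks M2 (lowest: 39).
At M2, MAX picks e (highest: 39).
Terminal value 39.

S0 -> M2 -> e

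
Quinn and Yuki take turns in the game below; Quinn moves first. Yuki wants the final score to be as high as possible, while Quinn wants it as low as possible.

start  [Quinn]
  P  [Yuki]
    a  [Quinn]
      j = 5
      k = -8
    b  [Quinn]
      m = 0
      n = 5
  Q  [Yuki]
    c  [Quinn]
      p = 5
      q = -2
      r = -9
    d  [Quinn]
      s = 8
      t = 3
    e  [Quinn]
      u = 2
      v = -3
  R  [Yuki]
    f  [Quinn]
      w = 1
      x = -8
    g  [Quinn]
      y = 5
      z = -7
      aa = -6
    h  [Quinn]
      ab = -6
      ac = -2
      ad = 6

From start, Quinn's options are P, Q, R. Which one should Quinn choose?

a (Quinn): min(5, -8) = -8
b (Quinn): min(0, 5) = 0
P (Yuki): max(-8, 0) = 0
c (Quinn): min(5, -2, -9) = -9
d (Quinn): min(8, 3) = 3
e (Quinn): min(2, -3) = -3
Q (Yuki): max(-9, 3, -3) = 3
f (Quinn): min(1, -8) = -8
g (Quinn): min(5, -7, -6) = -7
h (Quinn): min(-6, -2, 6) = -6
R (Yuki): max(-8, -7, -6) = -6
start (Quinn): min(0, 3, -6) = -6
Quinn at start wants the lowest of {P=0, Q=3, R=-6}, so chooses R.

R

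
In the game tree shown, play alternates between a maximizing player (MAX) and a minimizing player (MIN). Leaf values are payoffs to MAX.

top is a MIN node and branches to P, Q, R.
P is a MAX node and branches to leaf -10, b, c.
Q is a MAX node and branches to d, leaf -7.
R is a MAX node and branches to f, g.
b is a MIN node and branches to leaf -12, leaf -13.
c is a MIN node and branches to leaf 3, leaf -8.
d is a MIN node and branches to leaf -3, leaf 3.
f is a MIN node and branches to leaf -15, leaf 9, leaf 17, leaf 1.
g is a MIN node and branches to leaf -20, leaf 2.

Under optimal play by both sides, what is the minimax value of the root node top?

-15

b (MIN): min(-12, -13) = -13
c (MIN): min(3, -8) = -8
P (MAX): max(-10, -13, -8) = -8
d (MIN): min(-3, 3) = -3
Q (MAX): max(-3, -7) = -3
f (MIN): min(-15, 9, 17, 1) = -15
g (MIN): min(-20, 2) = -20
R (MAX): max(-15, -20) = -15
top (MIN): min(-8, -3, -15) = -15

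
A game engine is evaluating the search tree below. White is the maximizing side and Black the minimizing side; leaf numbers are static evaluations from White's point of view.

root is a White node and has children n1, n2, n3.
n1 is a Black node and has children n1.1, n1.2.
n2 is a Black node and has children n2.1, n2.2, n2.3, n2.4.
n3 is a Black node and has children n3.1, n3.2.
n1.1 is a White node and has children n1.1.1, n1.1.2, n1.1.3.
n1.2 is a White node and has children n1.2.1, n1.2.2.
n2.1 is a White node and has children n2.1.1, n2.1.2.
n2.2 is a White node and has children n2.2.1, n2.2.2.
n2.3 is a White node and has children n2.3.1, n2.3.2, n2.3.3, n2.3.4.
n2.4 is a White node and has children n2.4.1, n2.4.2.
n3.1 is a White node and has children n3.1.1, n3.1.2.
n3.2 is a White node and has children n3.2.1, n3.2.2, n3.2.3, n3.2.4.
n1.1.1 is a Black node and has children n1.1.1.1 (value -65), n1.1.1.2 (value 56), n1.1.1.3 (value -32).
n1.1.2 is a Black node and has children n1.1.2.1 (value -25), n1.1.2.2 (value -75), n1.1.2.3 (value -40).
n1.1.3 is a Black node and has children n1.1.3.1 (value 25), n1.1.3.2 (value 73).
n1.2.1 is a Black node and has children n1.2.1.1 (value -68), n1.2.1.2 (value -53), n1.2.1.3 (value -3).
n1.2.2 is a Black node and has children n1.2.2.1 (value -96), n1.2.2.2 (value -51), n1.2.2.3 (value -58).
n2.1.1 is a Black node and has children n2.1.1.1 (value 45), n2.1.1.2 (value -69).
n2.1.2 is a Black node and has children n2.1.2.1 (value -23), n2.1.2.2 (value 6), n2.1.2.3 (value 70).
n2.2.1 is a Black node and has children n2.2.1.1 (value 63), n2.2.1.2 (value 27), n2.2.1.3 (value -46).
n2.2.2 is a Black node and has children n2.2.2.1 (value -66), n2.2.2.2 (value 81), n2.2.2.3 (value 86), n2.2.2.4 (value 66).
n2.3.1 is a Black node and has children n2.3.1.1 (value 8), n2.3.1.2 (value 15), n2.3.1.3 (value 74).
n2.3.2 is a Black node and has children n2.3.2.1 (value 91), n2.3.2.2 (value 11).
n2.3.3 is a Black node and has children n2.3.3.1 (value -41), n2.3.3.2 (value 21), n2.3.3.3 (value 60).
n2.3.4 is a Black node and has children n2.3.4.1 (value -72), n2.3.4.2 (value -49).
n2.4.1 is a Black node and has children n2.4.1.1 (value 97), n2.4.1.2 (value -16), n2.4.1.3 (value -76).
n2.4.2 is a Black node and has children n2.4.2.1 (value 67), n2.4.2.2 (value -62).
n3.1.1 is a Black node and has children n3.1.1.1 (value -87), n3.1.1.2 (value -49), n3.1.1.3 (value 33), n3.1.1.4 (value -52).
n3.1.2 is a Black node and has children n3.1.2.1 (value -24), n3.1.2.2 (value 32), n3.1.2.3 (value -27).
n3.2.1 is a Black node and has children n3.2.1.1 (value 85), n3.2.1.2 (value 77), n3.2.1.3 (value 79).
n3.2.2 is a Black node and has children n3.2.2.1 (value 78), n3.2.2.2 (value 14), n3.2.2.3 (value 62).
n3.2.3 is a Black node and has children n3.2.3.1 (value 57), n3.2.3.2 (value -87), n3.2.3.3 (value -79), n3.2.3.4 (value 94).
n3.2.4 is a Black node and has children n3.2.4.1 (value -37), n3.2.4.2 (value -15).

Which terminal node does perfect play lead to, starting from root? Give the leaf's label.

n3.1.2.3

n1.1.1 (Black): min(-65, 56, -32) = -65
n1.1.2 (Black): min(-25, -75, -40) = -75
n1.1.3 (Black): min(25, 73) = 25
n1.1 (White): max(-65, -75, 25) = 25
n1.2.1 (Black): min(-68, -53, -3) = -68
n1.2.2 (Black): min(-96, -51, -58) = -96
n1.2 (White): max(-68, -96) = -68
n1 (Black): min(25, -68) = -68
n2.1.1 (Black): min(45, -69) = -69
n2.1.2 (Black): min(-23, 6, 70) = -23
n2.1 (White): max(-69, -23) = -23
n2.2.1 (Black): min(63, 27, -46) = -46
n2.2.2 (Black): min(-66, 81, 86, 66) = -66
n2.2 (White): max(-46, -66) = -46
n2.3.1 (Black): min(8, 15, 74) = 8
n2.3.2 (Black): min(91, 11) = 11
n2.3.3 (Black): min(-41, 21, 60) = -41
n2.3.4 (Black): min(-72, -49) = -72
n2.3 (White): max(8, 11, -41, -72) = 11
n2.4.1 (Black): min(97, -16, -76) = -76
n2.4.2 (Black): min(67, -62) = -62
n2.4 (White): max(-76, -62) = -62
n2 (Black): min(-23, -46, 11, -62) = -62
n3.1.1 (Black): min(-87, -49, 33, -52) = -87
n3.1.2 (Black): min(-24, 32, -27) = -27
n3.1 (White): max(-87, -27) = -27
n3.2.1 (Black): min(85, 77, 79) = 77
n3.2.2 (Black): min(78, 14, 62) = 14
n3.2.3 (Black): min(57, -87, -79, 94) = -87
n3.2.4 (Black): min(-37, -15) = -37
n3.2 (White): max(77, 14, -87, -37) = 77
n3 (Black): min(-27, 77) = -27
root (White): max(-68, -62, -27) = -27
At root, White picks n3 (highest: -27).
At n3, Black picks n3.1 (lowest: -27).
At n3.1, White picks n3.1.2 (highest: -27).
At n3.1.2, Black picks n3.1.2.3 (lowest: -27).
Terminal value -27.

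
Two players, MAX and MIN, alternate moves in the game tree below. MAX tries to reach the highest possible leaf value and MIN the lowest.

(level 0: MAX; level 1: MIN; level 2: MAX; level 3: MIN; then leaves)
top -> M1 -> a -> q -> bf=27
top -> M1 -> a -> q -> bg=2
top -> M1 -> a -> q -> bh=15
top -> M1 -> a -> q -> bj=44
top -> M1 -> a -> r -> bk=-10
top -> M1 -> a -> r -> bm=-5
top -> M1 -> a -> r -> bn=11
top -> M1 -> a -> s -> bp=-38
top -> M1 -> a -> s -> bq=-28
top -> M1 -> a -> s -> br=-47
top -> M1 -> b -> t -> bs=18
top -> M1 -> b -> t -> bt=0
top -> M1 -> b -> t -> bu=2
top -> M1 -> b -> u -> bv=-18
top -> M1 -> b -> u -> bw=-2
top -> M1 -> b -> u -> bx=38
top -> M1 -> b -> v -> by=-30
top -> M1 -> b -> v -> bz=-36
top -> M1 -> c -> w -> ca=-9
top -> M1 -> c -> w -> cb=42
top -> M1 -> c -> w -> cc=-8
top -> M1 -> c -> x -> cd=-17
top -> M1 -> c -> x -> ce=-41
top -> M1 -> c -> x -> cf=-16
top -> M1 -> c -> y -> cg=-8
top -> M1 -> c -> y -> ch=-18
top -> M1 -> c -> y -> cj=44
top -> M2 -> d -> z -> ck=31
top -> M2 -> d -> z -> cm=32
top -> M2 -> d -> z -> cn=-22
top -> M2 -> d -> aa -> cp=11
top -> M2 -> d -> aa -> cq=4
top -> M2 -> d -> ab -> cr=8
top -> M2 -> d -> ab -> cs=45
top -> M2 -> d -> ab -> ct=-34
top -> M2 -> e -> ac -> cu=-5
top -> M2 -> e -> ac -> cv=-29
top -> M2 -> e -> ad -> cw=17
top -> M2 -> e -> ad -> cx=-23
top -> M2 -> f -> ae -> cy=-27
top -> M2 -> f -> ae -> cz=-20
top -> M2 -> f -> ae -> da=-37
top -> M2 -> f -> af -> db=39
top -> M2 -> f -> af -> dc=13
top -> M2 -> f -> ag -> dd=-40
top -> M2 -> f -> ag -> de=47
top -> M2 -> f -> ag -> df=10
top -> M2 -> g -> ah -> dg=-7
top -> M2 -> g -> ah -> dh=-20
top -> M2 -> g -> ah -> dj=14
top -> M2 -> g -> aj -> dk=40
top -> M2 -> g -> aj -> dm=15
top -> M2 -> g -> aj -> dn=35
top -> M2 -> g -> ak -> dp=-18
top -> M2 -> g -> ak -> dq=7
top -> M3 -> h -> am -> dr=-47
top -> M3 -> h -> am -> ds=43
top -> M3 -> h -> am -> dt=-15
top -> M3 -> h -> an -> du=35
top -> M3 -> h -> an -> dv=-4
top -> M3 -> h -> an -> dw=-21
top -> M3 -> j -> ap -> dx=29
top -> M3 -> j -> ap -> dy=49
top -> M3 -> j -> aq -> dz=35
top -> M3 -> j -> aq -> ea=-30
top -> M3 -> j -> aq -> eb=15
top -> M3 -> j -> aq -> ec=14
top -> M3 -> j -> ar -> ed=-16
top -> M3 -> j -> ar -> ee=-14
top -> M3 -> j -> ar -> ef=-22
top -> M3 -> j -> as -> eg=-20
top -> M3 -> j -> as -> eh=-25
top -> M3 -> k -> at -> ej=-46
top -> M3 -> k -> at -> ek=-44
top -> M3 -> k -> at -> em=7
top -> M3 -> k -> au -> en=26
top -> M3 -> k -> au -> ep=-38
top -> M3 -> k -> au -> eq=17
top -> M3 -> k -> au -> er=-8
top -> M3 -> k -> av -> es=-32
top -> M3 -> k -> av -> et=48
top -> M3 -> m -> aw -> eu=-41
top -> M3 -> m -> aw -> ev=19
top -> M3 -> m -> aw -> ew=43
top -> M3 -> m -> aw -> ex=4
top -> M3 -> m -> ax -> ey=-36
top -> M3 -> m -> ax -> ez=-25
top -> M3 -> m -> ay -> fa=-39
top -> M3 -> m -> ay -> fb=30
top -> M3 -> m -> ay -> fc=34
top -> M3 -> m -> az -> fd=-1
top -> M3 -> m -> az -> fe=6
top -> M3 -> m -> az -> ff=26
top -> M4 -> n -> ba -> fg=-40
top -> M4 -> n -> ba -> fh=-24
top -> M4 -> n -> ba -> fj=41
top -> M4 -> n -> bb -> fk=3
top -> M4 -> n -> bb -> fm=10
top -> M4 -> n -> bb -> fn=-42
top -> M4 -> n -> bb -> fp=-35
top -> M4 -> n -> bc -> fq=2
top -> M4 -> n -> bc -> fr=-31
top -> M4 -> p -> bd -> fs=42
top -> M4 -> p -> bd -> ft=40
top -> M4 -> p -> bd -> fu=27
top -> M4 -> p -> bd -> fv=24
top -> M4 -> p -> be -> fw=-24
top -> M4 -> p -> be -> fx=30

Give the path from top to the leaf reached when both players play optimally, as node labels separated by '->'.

q (MIN): min(27, 2, 15, 44) = 2
r (MIN): min(-10, -5, 11) = -10
s (MIN): min(-38, -28, -47) = -47
a (MAX): max(2, -10, -47) = 2
t (MIN): min(18, 0, 2) = 0
u (MIN): min(-18, -2, 38) = -18
v (MIN): min(-30, -36) = -36
b (MAX): max(0, -18, -36) = 0
w (MIN): min(-9, 42, -8) = -9
x (MIN): min(-17, -41, -16) = -41
y (MIN): min(-8, -18, 44) = -18
c (MAX): max(-9, -41, -18) = -9
M1 (MIN): min(2, 0, -9) = -9
z (MIN): min(31, 32, -22) = -22
aa (MIN): min(11, 4) = 4
ab (MIN): min(8, 45, -34) = -34
d (MAX): max(-22, 4, -34) = 4
ac (MIN): min(-5, -29) = -29
ad (MIN): min(17, -23) = -23
e (MAX): max(-29, -23) = -23
ae (MIN): min(-27, -20, -37) = -37
af (MIN): min(39, 13) = 13
ag (MIN): min(-40, 47, 10) = -40
f (MAX): max(-37, 13, -40) = 13
ah (MIN): min(-7, -20, 14) = -20
aj (MIN): min(40, 15, 35) = 15
ak (MIN): min(-18, 7) = -18
g (MAX): max(-20, 15, -18) = 15
M2 (MIN): min(4, -23, 13, 15) = -23
am (MIN): min(-47, 43, -15) = -47
an (MIN): min(35, -4, -21) = -21
h (MAX): max(-47, -21) = -21
ap (MIN): min(29, 49) = 29
aq (MIN): min(35, -30, 15, 14) = -30
ar (MIN): min(-16, -14, -22) = -22
as (MIN): min(-20, -25) = -25
j (MAX): max(29, -30, -22, -25) = 29
at (MIN): min(-46, -44, 7) = -46
au (MIN): min(26, -38, 17, -8) = -38
av (MIN): min(-32, 48) = -32
k (MAX): max(-46, -38, -32) = -32
aw (MIN): min(-41, 19, 43, 4) = -41
ax (MIN): min(-36, -25) = -36
ay (MIN): min(-39, 30, 34) = -39
az (MIN): min(-1, 6, 26) = -1
m (MAX): max(-41, -36, -39, -1) = -1
M3 (MIN): min(-21, 29, -32, -1) = -32
ba (MIN): min(-40, -24, 41) = -40
bb (MIN): min(3, 10, -42, -35) = -42
bc (MIN): min(2, -31) = -31
n (MAX): max(-40, -42, -31) = -31
bd (MIN): min(42, 40, 27, 24) = 24
be (MIN): min(-24, 30) = -24
p (MAX): max(24, -24) = 24
M4 (MIN): min(-31, 24) = -31
top (MAX): max(-9, -23, -32, -31) = -9
At top, MAX picks M1 (highest: -9).
At M1, MIN picks c (lowest: -9).
At c, MAX picks w (highest: -9).
At w, MIN picks ca (lowest: -9).
Terminal value -9.

top -> M1 -> c -> w -> ca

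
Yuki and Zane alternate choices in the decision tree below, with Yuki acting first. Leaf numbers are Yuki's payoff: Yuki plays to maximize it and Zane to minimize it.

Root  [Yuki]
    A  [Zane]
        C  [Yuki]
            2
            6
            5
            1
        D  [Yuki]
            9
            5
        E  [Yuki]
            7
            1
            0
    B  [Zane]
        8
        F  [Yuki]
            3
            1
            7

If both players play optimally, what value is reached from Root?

C (Yuki): max(2, 6, 5, 1) = 6
D (Yuki): max(9, 5) = 9
E (Yuki): max(7, 1, 0) = 7
A (Zane): min(6, 9, 7) = 6
F (Yuki): max(3, 1, 7) = 7
B (Zane): min(8, 7) = 7
Root (Yuki): max(6, 7) = 7

7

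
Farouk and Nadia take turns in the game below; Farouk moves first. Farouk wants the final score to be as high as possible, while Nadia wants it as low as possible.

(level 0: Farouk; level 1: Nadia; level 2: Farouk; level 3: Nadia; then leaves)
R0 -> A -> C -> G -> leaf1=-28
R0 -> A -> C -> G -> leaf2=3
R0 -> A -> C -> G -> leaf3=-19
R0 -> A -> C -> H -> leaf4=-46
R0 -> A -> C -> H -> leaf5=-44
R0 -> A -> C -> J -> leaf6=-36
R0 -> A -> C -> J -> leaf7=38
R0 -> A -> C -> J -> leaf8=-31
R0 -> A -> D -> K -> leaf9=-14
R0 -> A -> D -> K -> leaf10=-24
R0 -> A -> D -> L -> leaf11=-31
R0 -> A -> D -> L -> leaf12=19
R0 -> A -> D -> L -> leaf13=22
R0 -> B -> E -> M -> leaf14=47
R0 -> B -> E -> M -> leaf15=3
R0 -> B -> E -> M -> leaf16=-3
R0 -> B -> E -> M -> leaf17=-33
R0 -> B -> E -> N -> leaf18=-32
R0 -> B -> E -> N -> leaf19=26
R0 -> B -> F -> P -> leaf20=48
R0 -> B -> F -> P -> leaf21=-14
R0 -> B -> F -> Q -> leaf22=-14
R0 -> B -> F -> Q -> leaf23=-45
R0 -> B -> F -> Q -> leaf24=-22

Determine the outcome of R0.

-28

G (Nadia): min(-28, 3, -19) = -28
H (Nadia): min(-46, -44) = -46
J (Nadia): min(-36, 38, -31) = -36
C (Farouk): max(-28, -46, -36) = -28
K (Nadia): min(-14, -24) = -24
L (Nadia): min(-31, 19, 22) = -31
D (Farouk): max(-24, -31) = -24
A (Nadia): min(-28, -24) = -28
M (Nadia): min(47, 3, -3, -33) = -33
N (Nadia): min(-32, 26) = -32
E (Farouk): max(-33, -32) = -32
P (Nadia): min(48, -14) = -14
Q (Nadia): min(-14, -45, -22) = -45
F (Farouk): max(-14, -45) = -14
B (Nadia): min(-32, -14) = -32
R0 (Farouk): max(-28, -32) = -28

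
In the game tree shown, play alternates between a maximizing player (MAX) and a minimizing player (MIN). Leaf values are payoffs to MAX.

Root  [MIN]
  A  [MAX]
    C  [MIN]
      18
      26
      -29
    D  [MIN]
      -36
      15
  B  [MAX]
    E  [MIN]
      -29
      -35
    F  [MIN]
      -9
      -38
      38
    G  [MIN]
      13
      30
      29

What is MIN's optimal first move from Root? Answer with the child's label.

C (MIN): min(18, 26, -29) = -29
D (MIN): min(-36, 15) = -36
A (MAX): max(-29, -36) = -29
E (MIN): min(-29, -35) = -35
F (MIN): min(-9, -38, 38) = -38
G (MIN): min(13, 30, 29) = 13
B (MAX): max(-35, -38, 13) = 13
Root (MIN): min(-29, 13) = -29
MIN at Root wants the lowest of {A=-29, B=13}, so chooses A.

A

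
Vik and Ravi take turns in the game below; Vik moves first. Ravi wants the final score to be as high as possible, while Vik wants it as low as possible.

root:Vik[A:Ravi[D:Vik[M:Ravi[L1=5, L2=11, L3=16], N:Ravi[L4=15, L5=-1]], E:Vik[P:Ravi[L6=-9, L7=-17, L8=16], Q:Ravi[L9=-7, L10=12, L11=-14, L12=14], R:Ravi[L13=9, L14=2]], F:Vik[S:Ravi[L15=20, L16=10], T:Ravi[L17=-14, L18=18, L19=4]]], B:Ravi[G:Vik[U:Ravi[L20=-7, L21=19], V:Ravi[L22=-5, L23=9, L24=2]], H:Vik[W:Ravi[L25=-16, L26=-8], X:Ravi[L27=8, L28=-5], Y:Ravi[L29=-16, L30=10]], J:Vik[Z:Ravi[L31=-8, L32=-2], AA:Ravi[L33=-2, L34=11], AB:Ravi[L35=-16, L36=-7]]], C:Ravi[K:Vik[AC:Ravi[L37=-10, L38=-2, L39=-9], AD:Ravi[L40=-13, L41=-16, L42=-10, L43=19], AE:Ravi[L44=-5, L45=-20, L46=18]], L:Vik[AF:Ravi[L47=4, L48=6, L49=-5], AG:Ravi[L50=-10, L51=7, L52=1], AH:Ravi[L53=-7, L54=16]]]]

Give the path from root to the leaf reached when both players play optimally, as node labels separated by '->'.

M (Ravi): max(5, 11, 16) = 16
N (Ravi): max(15, -1) = 15
D (Vik): min(16, 15) = 15
P (Ravi): max(-9, -17, 16) = 16
Q (Ravi): max(-7, 12, -14, 14) = 14
R (Ravi): max(9, 2) = 9
E (Vik): min(16, 14, 9) = 9
S (Ravi): max(20, 10) = 20
T (Ravi): max(-14, 18, 4) = 18
F (Vik): min(20, 18) = 18
A (Ravi): max(15, 9, 18) = 18
U (Ravi): max(-7, 19) = 19
V (Ravi): max(-5, 9, 2) = 9
G (Vik): min(19, 9) = 9
W (Ravi): max(-16, -8) = -8
X (Ravi): max(8, -5) = 8
Y (Ravi): max(-16, 10) = 10
H (Vik): min(-8, 8, 10) = -8
Z (Ravi): max(-8, -2) = -2
AA (Ravi): max(-2, 11) = 11
AB (Ravi): max(-16, -7) = -7
J (Vik): min(-2, 11, -7) = -7
B (Ravi): max(9, -8, -7) = 9
AC (Ravi): max(-10, -2, -9) = -2
AD (Ravi): max(-13, -16, -10, 19) = 19
AE (Ravi): max(-5, -20, 18) = 18
K (Vik): min(-2, 19, 18) = -2
AF (Ravi): max(4, 6, -5) = 6
AG (Ravi): max(-10, 7, 1) = 7
AH (Ravi): max(-7, 16) = 16
L (Vik): min(6, 7, 16) = 6
C (Ravi): max(-2, 6) = 6
root (Vik): min(18, 9, 6) = 6
At root, Vik picks C (lowest: 6).
At C, Ravi picks L (highest: 6).
At L, Vik picks AF (lowest: 6).
At AF, Ravi picks L48 (highest: 6).
Terminal value 6.

root -> C -> L -> AF -> L48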